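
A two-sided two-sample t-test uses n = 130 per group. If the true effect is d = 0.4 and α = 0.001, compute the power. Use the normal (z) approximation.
Power ≈ 0.47

Power calculation (two-sample t-test, normal approximation):
z_β = d · √(n/2) - z_{α/2}
z_β = 0.4 · √(130/2) - 3.291
z_β = 0.4 · 8.062 - 3.291
z_β = -0.066

Power = Φ(z_β) = Φ(-0.066) ≈ 0.474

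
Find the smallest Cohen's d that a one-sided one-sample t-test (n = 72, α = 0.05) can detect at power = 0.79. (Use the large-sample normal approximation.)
d ≈ 0.29

Minimum detectable effect (one-sample t-test, normal approximation):
d = (z_α + z_β) / √n
d = (1.645 + 0.806) / √72
d = 2.451 / 8.485
d ≈ 0.29

By Cohen's convention (0.2 small / 0.5 medium / 0.8 large): small effect.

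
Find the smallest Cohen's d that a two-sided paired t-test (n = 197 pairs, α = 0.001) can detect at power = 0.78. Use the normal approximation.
d ≈ 0.29

Minimum detectable effect (paired t-test, normal approximation):
d = (z_{α/2} + z_β) / √n
d = (3.291 + 0.772) / √197
d = 4.063 / 14.036
d ≈ 0.29

By Cohen's convention (0.2 small / 0.5 medium / 0.8 large): small effect.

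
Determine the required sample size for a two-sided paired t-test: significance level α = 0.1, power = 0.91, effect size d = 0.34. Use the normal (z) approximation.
n = 78 pairs

Sample size formula (paired t-test, normal approximation):
n = ((z_{α/2} + z_β) / d)²

z_{α/2} = 1.645 (for α = 0.1, two-sided)
z_β = 1.341 (for power = 0.91)
d = 0.34

n = ((1.645 + 1.341) / 0.34)²
n = (8.782)²
n ≈ 77.12
Round up to the next whole number: n = 78 pairs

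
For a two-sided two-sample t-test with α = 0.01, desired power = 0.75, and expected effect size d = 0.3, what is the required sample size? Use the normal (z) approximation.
n = 235 per group

Sample size formula (two-sample t-test, normal approximation):
n = 2 · ((z_{α/2} + z_β) / d)²

z_{α/2} = 2.576 (for α = 0.01, two-sided)
z_β = 0.674 (for power = 0.75)
d = 0.3

n = 2 · ((2.576 + 0.674) / 0.3)²
n = 2 · (10.833)²
n ≈ 234.71
Round up to the next whole number: n = 235 per group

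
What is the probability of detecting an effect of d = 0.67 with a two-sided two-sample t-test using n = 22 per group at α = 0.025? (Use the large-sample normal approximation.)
Power ≈ 0.49

Power calculation (two-sample t-test, normal approximation):
z_β = d · √(n/2) - z_{α/2}
z_β = 0.67 · √(22/2) - 2.241
z_β = 0.67 · 3.317 - 2.241
z_β = -0.019

Power = Φ(z_β) = Φ(-0.019) ≈ 0.492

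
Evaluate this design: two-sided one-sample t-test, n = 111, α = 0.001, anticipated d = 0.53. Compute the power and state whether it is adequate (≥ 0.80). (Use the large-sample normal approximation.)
Power ≈ 0.99; the study is adequately powered (power ≥ 0.80)

Power calculation (one-sample t-test, normal approximation):
z_β = d · √n - z_{α/2}
z_β = 0.53 · √111 - 3.291
z_β = 0.53 · 10.536 - 3.291
z_β = 2.293

Power = Φ(z_β) = Φ(2.293) ≈ 0.989

Effect size d = 0.53 is medium by Cohen's convention (0.2/0.5/0.8).

Threshold: power ≥ 0.80 is conventionally adequate.
Power ≈ 0.99 → the study is adequately powered (power ≥ 0.80).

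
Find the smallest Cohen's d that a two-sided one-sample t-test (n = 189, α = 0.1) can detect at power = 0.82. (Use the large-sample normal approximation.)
d ≈ 0.19

Minimum detectable effect (one-sample t-test, normal approximation):
d = (z_{α/2} + z_β) / √n
d = (1.645 + 0.915) / √189
d = 2.560 / 13.748
d ≈ 0.19

By Cohen's convention (0.2 small / 0.5 medium / 0.8 large): very small effect.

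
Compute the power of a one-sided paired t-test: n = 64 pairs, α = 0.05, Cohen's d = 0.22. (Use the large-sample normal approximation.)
Power ≈ 0.55

Power calculation (paired t-test, normal approximation):
z_β = d · √n - z_α
z_β = 0.22 · √64 - 1.645
z_β = 0.22 · 8.000 - 1.645
z_β = 0.115

Power = Φ(z_β) = Φ(0.115) ≈ 0.546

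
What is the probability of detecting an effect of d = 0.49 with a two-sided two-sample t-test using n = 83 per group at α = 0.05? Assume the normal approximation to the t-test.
Power ≈ 0.88

Power calculation (two-sample t-test, normal approximation):
z_β = d · √(n/2) - z_{α/2}
z_β = 0.49 · √(83/2) - 1.960
z_β = 0.49 · 6.442 - 1.960
z_β = 1.197

Power = Φ(z_β) = Φ(1.197) ≈ 0.884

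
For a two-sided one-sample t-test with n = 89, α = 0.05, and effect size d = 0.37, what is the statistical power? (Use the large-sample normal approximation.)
Power ≈ 0.94

Power calculation (one-sample t-test, normal approximation):
z_β = d · √n - z_{α/2}
z_β = 0.37 · √89 - 1.960
z_β = 0.37 · 9.434 - 1.960
z_β = 1.531

Power = Φ(z_β) = Φ(1.531) ≈ 0.937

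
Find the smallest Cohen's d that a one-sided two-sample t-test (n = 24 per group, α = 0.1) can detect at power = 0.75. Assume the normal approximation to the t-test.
d ≈ 0.56

Minimum detectable effect (two-sample t-test, normal approximation):
d = (z_α + z_β) / √(n/2)
d = (1.282 + 0.674) / √(24/2)
d = 1.956 / 3.464
d ≈ 0.56

By Cohen's convention (0.2 small / 0.5 medium / 0.8 large): medium effect.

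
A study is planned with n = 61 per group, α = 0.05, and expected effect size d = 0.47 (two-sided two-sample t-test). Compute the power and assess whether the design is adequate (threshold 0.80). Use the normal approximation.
Power ≈ 0.74; the study is underpowered (power < 0.80)

Power calculation (two-sample t-test, normal approximation):
z_β = d · √(n/2) - z_{α/2}
z_β = 0.47 · √(61/2) - 1.960
z_β = 0.47 · 5.523 - 1.960
z_β = 0.636

Power = Φ(z_β) = Φ(0.636) ≈ 0.738

Effect size d = 0.47 is small by Cohen's convention (0.2/0.5/0.8).

Threshold: power ≥ 0.80 is conventionally adequate.
Power ≈ 0.74 → the study is underpowered (power < 0.80).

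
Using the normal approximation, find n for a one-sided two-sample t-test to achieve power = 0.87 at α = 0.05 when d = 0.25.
n = 246 per group

Sample size formula (two-sample t-test, normal approximation):
n = 2 · ((z_α + z_β) / d)²

z_α = 1.645 (for α = 0.05, one-sided)
z_β = 1.126 (for power = 0.87)
d = 0.25

n = 2 · ((1.645 + 1.126) / 0.25)²
n = 2 · (11.084)²
n ≈ 245.71
Round up to the next whole number: n = 246 per group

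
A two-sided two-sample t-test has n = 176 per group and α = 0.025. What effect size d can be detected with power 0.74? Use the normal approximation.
d ≈ 0.31

Minimum detectable effect (two-sample t-test, normal approximation):
d = (z_{α/2} + z_β) / √(n/2)
d = (2.241 + 0.643) / √(176/2)
d = 2.885 / 9.381
d ≈ 0.31

By Cohen's convention (0.2 small / 0.5 medium / 0.8 large): small effect.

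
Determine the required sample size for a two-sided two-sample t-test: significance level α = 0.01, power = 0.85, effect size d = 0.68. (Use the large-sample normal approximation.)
n = 57 per group

Sample size formula (two-sample t-test, normal approximation):
n = 2 · ((z_{α/2} + z_β) / d)²

z_{α/2} = 2.576 (for α = 0.01, two-sided)
z_β = 1.036 (for power = 0.85)
d = 0.68

n = 2 · ((2.576 + 1.036) / 0.68)²
n = 2 · (5.312)²
n ≈ 56.43
Round up to the next whole number: n = 57 per group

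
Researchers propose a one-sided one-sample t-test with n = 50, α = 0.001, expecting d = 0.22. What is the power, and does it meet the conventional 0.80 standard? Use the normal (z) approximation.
Power ≈ 0.06; the study is underpowered (power < 0.80)

Power calculation (one-sample t-test, normal approximation):
z_β = d · √n - z_α
z_β = 0.22 · √50 - 3.090
z_β = 0.22 · 7.071 - 3.090
z_β = -1.535

Power = Φ(z_β) = Φ(-1.535) ≈ 0.062

Effect size d = 0.22 is small by Cohen's convention (0.2/0.5/0.8).

Threshold: power ≥ 0.80 is conventionally adequate.
Power ≈ 0.06 → the study is underpowered (power < 0.80).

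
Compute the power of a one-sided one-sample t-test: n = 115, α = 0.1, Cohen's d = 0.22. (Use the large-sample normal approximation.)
Power ≈ 0.86

Power calculation (one-sample t-test, normal approximation):
z_β = d · √n - z_α
z_β = 0.22 · √115 - 1.282
z_β = 0.22 · 10.724 - 1.282
z_β = 1.078

Power = Φ(z_β) = Φ(1.078) ≈ 0.859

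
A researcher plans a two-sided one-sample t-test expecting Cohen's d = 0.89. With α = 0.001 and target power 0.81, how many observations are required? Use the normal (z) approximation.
n = 22

Sample size formula (one-sample t-test, normal approximation):
n = ((z_{α/2} + z_β) / d)²

z_{α/2} = 3.291 (for α = 0.001, two-sided)
z_β = 0.878 (for power = 0.81)
d = 0.89

n = ((3.291 + 0.878) / 0.89)²
n = (4.684)²
n ≈ 21.94
Round up to the next whole number: n = 22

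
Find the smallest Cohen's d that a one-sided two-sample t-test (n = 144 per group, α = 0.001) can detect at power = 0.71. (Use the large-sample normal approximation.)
d ≈ 0.43

Minimum detectable effect (two-sample t-test, normal approximation):
d = (z_α + z_β) / √(n/2)
d = (3.090 + 0.553) / √(144/2)
d = 3.644 / 8.485
d ≈ 0.43

By Cohen's convention (0.2 small / 0.5 medium / 0.8 large): small effect.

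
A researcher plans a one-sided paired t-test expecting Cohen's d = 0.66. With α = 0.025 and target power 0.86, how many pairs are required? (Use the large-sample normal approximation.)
n = 22 pairs

Sample size formula (paired t-test, normal approximation):
n = ((z_α + z_β) / d)²

z_α = 1.960 (for α = 0.025, one-sided)
z_β = 1.080 (for power = 0.86)
d = 0.66

n = ((1.960 + 1.080) / 0.66)²
n = (4.606)²
n ≈ 21.22
Round up to the next whole number: n = 22 pairs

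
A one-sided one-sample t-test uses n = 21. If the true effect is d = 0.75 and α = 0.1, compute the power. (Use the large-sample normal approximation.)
Power ≈ 0.98

Power calculation (one-sample t-test, normal approximation):
z_β = d · √n - z_α
z_β = 0.75 · √21 - 1.282
z_β = 0.75 · 4.583 - 1.282
z_β = 2.155

Power = Φ(z_β) = Φ(2.155) ≈ 0.984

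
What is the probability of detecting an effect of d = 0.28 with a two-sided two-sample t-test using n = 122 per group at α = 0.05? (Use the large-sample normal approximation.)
Power ≈ 0.59

Power calculation (two-sample t-test, normal approximation):
z_β = d · √(n/2) - z_{α/2}
z_β = 0.28 · √(122/2) - 1.960
z_β = 0.28 · 7.810 - 1.960
z_β = 0.227

Power = Φ(z_β) = Φ(0.227) ≈ 0.590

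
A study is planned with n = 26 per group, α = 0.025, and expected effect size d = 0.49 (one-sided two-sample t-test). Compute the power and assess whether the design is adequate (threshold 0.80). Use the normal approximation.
Power ≈ 0.42; the study is underpowered (power < 0.80)

Power calculation (two-sample t-test, normal approximation):
z_β = d · √(n/2) - z_α
z_β = 0.49 · √(26/2) - 1.960
z_β = 0.49 · 3.606 - 1.960
z_β = -0.193

Power = Φ(z_β) = Φ(-0.193) ≈ 0.423

Effect size d = 0.49 is small by Cohen's convention (0.2/0.5/0.8).

Threshold: power ≥ 0.80 is conventionally adequate.
Power ≈ 0.42 → the study is underpowered (power < 0.80).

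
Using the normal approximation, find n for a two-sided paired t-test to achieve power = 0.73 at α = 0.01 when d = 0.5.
n = 41 pairs

Sample size formula (paired t-test, normal approximation):
n = ((z_{α/2} + z_β) / d)²

z_{α/2} = 2.576 (for α = 0.01, two-sided)
z_β = 0.613 (for power = 0.73)
d = 0.5

n = ((2.576 + 0.613) / 0.5)²
n = (6.378)²
n ≈ 40.68
Round up to the next whole number: n = 41 pairs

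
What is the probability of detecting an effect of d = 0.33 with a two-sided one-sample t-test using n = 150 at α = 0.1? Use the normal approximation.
Power ≈ 0.99

Power calculation (one-sample t-test, normal approximation):
z_β = d · √n - z_{α/2}
z_β = 0.33 · √150 - 1.645
z_β = 0.33 · 12.247 - 1.645
z_β = 2.397

Power = Φ(z_β) = Φ(2.397) ≈ 0.992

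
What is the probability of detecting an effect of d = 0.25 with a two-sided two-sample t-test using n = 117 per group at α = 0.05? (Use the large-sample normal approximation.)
Power ≈ 0.48

Power calculation (two-sample t-test, normal approximation):
z_β = d · √(n/2) - z_{α/2}
z_β = 0.25 · √(117/2) - 1.960
z_β = 0.25 · 7.649 - 1.960
z_β = -0.048

Power = Φ(z_β) = Φ(-0.048) ≈ 0.481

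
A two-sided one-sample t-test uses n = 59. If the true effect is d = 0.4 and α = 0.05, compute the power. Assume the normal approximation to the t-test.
Power ≈ 0.87

Power calculation (one-sample t-test, normal approximation):
z_β = d · √n - z_{α/2}
z_β = 0.4 · √59 - 1.960
z_β = 0.4 · 7.681 - 1.960
z_β = 1.112

Power = Φ(z_β) = Φ(1.112) ≈ 0.867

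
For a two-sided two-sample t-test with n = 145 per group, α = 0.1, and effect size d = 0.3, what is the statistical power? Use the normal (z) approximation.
Power ≈ 0.82

Power calculation (two-sample t-test, normal approximation):
z_β = d · √(n/2) - z_{α/2}
z_β = 0.3 · √(145/2) - 1.645
z_β = 0.3 · 8.515 - 1.645
z_β = 0.910

Power = Φ(z_β) = Φ(0.910) ≈ 0.818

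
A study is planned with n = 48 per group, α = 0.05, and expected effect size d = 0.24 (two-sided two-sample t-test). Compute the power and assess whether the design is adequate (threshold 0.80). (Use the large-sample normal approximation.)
Power ≈ 0.22; the study is underpowered (power < 0.80)

Power calculation (two-sample t-test, normal approximation):
z_β = d · √(n/2) - z_{α/2}
z_β = 0.24 · √(48/2) - 1.960
z_β = 0.24 · 4.899 - 1.960
z_β = -0.784

Power = Φ(z_β) = Φ(-0.784) ≈ 0.216

Effect size d = 0.24 is small by Cohen's convention (0.2/0.5/0.8).

Threshold: power ≥ 0.80 is conventionally adequate.
Power ≈ 0.22 → the study is underpowered (power < 0.80).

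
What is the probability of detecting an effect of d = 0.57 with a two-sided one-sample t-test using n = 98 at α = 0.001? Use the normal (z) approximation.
Power ≈ 0.99

Power calculation (one-sample t-test, normal approximation):
z_β = d · √n - z_{α/2}
z_β = 0.57 · √98 - 3.291
z_β = 0.57 · 9.899 - 3.291
z_β = 2.352

Power = Φ(z_β) = Φ(2.352) ≈ 0.991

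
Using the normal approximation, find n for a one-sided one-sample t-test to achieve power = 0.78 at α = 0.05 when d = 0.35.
n = 48

Sample size formula (one-sample t-test, normal approximation):
n = ((z_α + z_β) / d)²

z_α = 1.645 (for α = 0.05, one-sided)
z_β = 0.772 (for power = 0.78)
d = 0.35

n = ((1.645 + 0.772) / 0.35)²
n = (6.906)²
n ≈ 47.69
Round up to the next whole number: n = 48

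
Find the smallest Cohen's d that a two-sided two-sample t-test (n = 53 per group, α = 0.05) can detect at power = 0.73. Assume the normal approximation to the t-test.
d ≈ 0.50

Minimum detectable effect (two-sample t-test, normal approximation):
d = (z_{α/2} + z_β) / √(n/2)
d = (1.960 + 0.613) / √(53/2)
d = 2.573 / 5.148
d ≈ 0.50

By Cohen's convention (0.2 small / 0.5 medium / 0.8 large): medium effect.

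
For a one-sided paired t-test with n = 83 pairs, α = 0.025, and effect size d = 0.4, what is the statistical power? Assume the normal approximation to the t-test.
Power ≈ 0.95

Power calculation (paired t-test, normal approximation):
z_β = d · √n - z_α
z_β = 0.4 · √83 - 1.960
z_β = 0.4 · 9.110 - 1.960
z_β = 1.684

Power = Φ(z_β) = Φ(1.684) ≈ 0.954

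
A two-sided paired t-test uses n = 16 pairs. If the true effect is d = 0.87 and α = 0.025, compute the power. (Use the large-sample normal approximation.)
Power ≈ 0.89

Power calculation (paired t-test, normal approximation):
z_β = d · √n - z_{α/2}
z_β = 0.87 · √16 - 2.241
z_β = 0.87 · 4.000 - 2.241
z_β = 1.239

Power = Φ(z_β) = Φ(1.239) ≈ 0.892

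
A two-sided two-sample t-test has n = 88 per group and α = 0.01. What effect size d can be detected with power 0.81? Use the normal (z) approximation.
d ≈ 0.52

Minimum detectable effect (two-sample t-test, normal approximation):
d = (z_{α/2} + z_β) / √(n/2)
d = (2.576 + 0.878) / √(88/2)
d = 3.454 / 6.633
d ≈ 0.52

By Cohen's convention (0.2 small / 0.5 medium / 0.8 large): medium effect.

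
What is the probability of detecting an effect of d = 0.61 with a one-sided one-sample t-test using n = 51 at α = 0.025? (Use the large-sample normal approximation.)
Power ≈ 0.99

Power calculation (one-sample t-test, normal approximation):
z_β = d · √n - z_α
z_β = 0.61 · √51 - 1.960
z_β = 0.61 · 7.141 - 1.960
z_β = 2.396

Power = Φ(z_β) = Φ(2.396) ≈ 0.992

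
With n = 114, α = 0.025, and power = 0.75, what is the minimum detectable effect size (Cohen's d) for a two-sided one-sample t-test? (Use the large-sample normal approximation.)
d ≈ 0.27

Minimum detectable effect (one-sample t-test, normal approximation):
d = (z_{α/2} + z_β) / √n
d = (2.241 + 0.674) / √114
d = 2.916 / 10.677
d ≈ 0.27

By Cohen's convention (0.2 small / 0.5 medium / 0.8 large): small effect.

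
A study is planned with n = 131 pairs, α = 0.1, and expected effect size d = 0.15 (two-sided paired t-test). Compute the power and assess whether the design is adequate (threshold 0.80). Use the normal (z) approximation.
Power ≈ 0.53; the study is underpowered (power < 0.80)

Power calculation (paired t-test, normal approximation):
z_β = d · √n - z_{α/2}
z_β = 0.15 · √131 - 1.645
z_β = 0.15 · 11.446 - 1.645
z_β = 0.072

Power = Φ(z_β) = Φ(0.072) ≈ 0.529

Effect size d = 0.15 is very small by Cohen's convention (0.2/0.5/0.8).

Threshold: power ≥ 0.80 is conventionally adequate.
Power ≈ 0.53 → the study is underpowered (power < 0.80).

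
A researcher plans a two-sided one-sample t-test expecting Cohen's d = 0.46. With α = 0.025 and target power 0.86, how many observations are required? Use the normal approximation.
n = 53

Sample size formula (one-sample t-test, normal approximation):
n = ((z_{α/2} + z_β) / d)²

z_{α/2} = 2.241 (for α = 0.025, two-sided)
z_β = 1.080 (for power = 0.86)
d = 0.46

n = ((2.241 + 1.080) / 0.46)²
n = (7.220)²
n ≈ 52.13
Round up to the next whole number: n = 53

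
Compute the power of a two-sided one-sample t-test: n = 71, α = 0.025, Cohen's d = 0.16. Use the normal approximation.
Power ≈ 0.19

Power calculation (one-sample t-test, normal approximation):
z_β = d · √n - z_{α/2}
z_β = 0.16 · √71 - 2.241
z_β = 0.16 · 8.426 - 2.241
z_β = -0.893

Power = Φ(z_β) = Φ(-0.893) ≈ 0.186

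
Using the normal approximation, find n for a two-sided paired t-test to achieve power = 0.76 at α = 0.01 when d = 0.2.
n = 270 pairs

Sample size formula (paired t-test, normal approximation):
n = ((z_{α/2} + z_β) / d)²

z_{α/2} = 2.576 (for α = 0.01, two-sided)
z_β = 0.706 (for power = 0.76)
d = 0.2

n = ((2.576 + 0.706) / 0.2)²
n = (16.410)²
n ≈ 269.29
Round up to the next whole number: n = 270 pairs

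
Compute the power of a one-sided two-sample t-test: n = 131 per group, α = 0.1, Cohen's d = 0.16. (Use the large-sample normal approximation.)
Power ≈ 0.51

Power calculation (two-sample t-test, normal approximation):
z_β = d · √(n/2) - z_α
z_β = 0.16 · √(131/2) - 1.282
z_β = 0.16 · 8.093 - 1.282
z_β = 0.013

Power = Φ(z_β) = Φ(0.013) ≈ 0.505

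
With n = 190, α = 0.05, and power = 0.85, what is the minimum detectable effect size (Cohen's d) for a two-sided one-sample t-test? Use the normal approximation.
d ≈ 0.22

Minimum detectable effect (one-sample t-test, normal approximation):
d = (z_{α/2} + z_β) / √n
d = (1.960 + 1.036) / √190
d = 2.996 / 13.784
d ≈ 0.22

By Cohen's convention (0.2 small / 0.5 medium / 0.8 large): small effect.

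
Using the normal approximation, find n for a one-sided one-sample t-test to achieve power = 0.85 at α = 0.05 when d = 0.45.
n = 36

Sample size formula (one-sample t-test, normal approximation):
n = ((z_α + z_β) / d)²

z_α = 1.645 (for α = 0.05, one-sided)
z_β = 1.036 (for power = 0.85)
d = 0.45

n = ((1.645 + 1.036) / 0.45)²
n = (5.958)²
n ≈ 35.50
Round up to the next whole number: n = 36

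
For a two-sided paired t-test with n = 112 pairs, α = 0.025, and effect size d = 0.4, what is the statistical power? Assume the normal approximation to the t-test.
Power ≈ 0.98

Power calculation (paired t-test, normal approximation):
z_β = d · √n - z_{α/2}
z_β = 0.4 · √112 - 2.241
z_β = 0.4 · 10.583 - 2.241
z_β = 1.992

Power = Φ(z_β) = Φ(1.992) ≈ 0.977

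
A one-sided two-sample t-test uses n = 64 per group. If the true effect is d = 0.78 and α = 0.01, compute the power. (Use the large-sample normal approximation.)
Power ≈ 0.98

Power calculation (two-sample t-test, normal approximation):
z_β = d · √(n/2) - z_α
z_β = 0.78 · √(64/2) - 2.326
z_β = 0.78 · 5.657 - 2.326
z_β = 2.086

Power = Φ(z_β) = Φ(2.086) ≈ 0.982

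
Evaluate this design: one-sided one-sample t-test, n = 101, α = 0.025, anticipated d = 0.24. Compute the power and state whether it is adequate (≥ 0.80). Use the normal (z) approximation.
Power ≈ 0.67; the study is underpowered (power < 0.80)

Power calculation (one-sample t-test, normal approximation):
z_β = d · √n - z_α
z_β = 0.24 · √101 - 1.960
z_β = 0.24 · 10.050 - 1.960
z_β = 0.452

Power = Φ(z_β) = Φ(0.452) ≈ 0.674

Effect size d = 0.24 is small by Cohen's convention (0.2/0.5/0.8).

Threshold: power ≥ 0.80 is conventionally adequate.
Power ≈ 0.67 → the study is underpowered (power < 0.80).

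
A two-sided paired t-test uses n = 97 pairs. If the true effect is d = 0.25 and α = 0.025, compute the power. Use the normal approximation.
Power ≈ 0.59

Power calculation (paired t-test, normal approximation):
z_β = d · √n - z_{α/2}
z_β = 0.25 · √97 - 2.241
z_β = 0.25 · 9.849 - 2.241
z_β = 0.221

Power = Φ(z_β) = Φ(0.221) ≈ 0.587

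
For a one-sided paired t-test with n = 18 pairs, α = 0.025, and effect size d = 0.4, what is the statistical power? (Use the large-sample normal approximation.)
Power ≈ 0.40

Power calculation (paired t-test, normal approximation):
z_β = d · √n - z_α
z_β = 0.4 · √18 - 1.960
z_β = 0.4 · 4.243 - 1.960
z_β = -0.263

Power = Φ(z_β) = Φ(-0.263) ≈ 0.396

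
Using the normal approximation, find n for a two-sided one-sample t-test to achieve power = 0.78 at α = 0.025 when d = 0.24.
n = 158

Sample size formula (one-sample t-test, normal approximation):
n = ((z_{α/2} + z_β) / d)²

z_{α/2} = 2.241 (for α = 0.025, two-sided)
z_β = 0.772 (for power = 0.78)
d = 0.24

n = ((2.241 + 0.772) / 0.24)²
n = (12.554)²
n ≈ 157.60
Round up to the next whole number: n = 158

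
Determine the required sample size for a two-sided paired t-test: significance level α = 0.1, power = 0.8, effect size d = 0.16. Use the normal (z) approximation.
n = 242 pairs

Sample size formula (paired t-test, normal approximation):
n = ((z_{α/2} + z_β) / d)²

z_{α/2} = 1.645 (for α = 0.1, two-sided)
z_β = 0.842 (for power = 0.8)
d = 0.16

n = ((1.645 + 0.842) / 0.16)²
n = (15.544)²
n ≈ 241.62
Round up to the next whole number: n = 242 pairs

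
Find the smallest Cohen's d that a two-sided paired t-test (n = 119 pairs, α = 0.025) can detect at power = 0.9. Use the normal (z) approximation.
d ≈ 0.32

Minimum detectable effect (paired t-test, normal approximation):
d = (z_{α/2} + z_β) / √n
d = (2.241 + 1.282) / √119
d = 3.523 / 10.909
d ≈ 0.32

By Cohen's convention (0.2 small / 0.5 medium / 0.8 large): small effect.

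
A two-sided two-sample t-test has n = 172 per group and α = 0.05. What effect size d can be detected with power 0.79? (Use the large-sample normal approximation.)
d ≈ 0.30

Minimum detectable effect (two-sample t-test, normal approximation):
d = (z_{α/2} + z_β) / √(n/2)
d = (1.960 + 0.806) / √(172/2)
d = 2.766 / 9.274
d ≈ 0.30

By Cohen's convention (0.2 small / 0.5 medium / 0.8 large): small effect.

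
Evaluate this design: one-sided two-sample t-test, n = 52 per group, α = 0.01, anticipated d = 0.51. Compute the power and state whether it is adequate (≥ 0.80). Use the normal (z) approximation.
Power ≈ 0.61; the study is underpowered (power < 0.80)

Power calculation (two-sample t-test, normal approximation):
z_β = d · √(n/2) - z_α
z_β = 0.51 · √(52/2) - 2.326
z_β = 0.51 · 5.099 - 2.326
z_β = 0.274

Power = Φ(z_β) = Φ(0.274) ≈ 0.608

Effect size d = 0.51 is medium by Cohen's convention (0.2/0.5/0.8).

Threshold: power ≥ 0.80 is conventionally adequate.
Power ≈ 0.61 → the study is underpowered (power < 0.80).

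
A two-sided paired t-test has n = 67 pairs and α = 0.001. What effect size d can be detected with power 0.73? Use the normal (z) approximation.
d ≈ 0.48

Minimum detectable effect (paired t-test, normal approximation):
d = (z_{α/2} + z_β) / √n
d = (3.291 + 0.613) / √67
d = 3.903 / 8.185
d ≈ 0.48

By Cohen's convention (0.2 small / 0.5 medium / 0.8 large): small effect.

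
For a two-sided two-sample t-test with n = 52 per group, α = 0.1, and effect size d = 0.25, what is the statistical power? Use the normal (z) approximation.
Power ≈ 0.36

Power calculation (two-sample t-test, normal approximation):
z_β = d · √(n/2) - z_{α/2}
z_β = 0.25 · √(52/2) - 1.645
z_β = 0.25 · 5.099 - 1.645
z_β = -0.370

Power = Φ(z_β) = Φ(-0.370) ≈ 0.356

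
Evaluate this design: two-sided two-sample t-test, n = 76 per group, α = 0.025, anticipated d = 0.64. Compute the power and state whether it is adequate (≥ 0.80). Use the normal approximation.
Power ≈ 0.96; the study is adequately powered (power ≥ 0.80)

Power calculation (two-sample t-test, normal approximation):
z_β = d · √(n/2) - z_{α/2}
z_β = 0.64 · √(76/2) - 2.241
z_β = 0.64 · 6.164 - 2.241
z_β = 1.704

Power = Φ(z_β) = Φ(1.704) ≈ 0.956

Effect size d = 0.64 is medium by Cohen's convention (0.2/0.5/0.8).

Threshold: power ≥ 0.80 is conventionally adequate.
Power ≈ 0.96 → the study is adequately powered (power ≥ 0.80).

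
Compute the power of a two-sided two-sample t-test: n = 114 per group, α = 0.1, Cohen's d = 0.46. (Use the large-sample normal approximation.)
Power ≈ 0.97

Power calculation (two-sample t-test, normal approximation):
z_β = d · √(n/2) - z_{α/2}
z_β = 0.46 · √(114/2) - 1.645
z_β = 0.46 · 7.550 - 1.645
z_β = 1.828

Power = Φ(z_β) = Φ(1.828) ≈ 0.966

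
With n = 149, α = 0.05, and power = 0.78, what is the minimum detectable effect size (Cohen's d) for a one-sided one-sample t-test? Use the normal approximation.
d ≈ 0.20

Minimum detectable effect (one-sample t-test, normal approximation):
d = (z_α + z_β) / √n
d = (1.645 + 0.772) / √149
d = 2.417 / 12.207
d ≈ 0.20

By Cohen's convention (0.2 small / 0.5 medium / 0.8 large): small effect.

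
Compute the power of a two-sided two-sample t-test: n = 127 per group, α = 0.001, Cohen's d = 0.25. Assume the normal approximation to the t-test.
Power ≈ 0.10

Power calculation (two-sample t-test, normal approximation):
z_β = d · √(n/2) - z_{α/2}
z_β = 0.25 · √(127/2) - 3.291
z_β = 0.25 · 7.969 - 3.291
z_β = -1.298

Power = Φ(z_β) = Φ(-1.298) ≈ 0.097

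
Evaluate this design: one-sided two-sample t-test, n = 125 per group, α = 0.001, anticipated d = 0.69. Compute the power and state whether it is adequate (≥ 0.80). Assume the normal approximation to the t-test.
Power ≈ 0.99; the study is adequately powered (power ≥ 0.80)

Power calculation (two-sample t-test, normal approximation):
z_β = d · √(n/2) - z_α
z_β = 0.69 · √(125/2) - 3.090
z_β = 0.69 · 7.906 - 3.090
z_β = 2.365

Power = Φ(z_β) = Φ(2.365) ≈ 0.991

Effect size d = 0.69 is medium by Cohen's convention (0.2/0.5/0.8).

Threshold: power ≥ 0.80 is conventionally adequate.
Power ≈ 0.99 → the study is adequately powered (power ≥ 0.80).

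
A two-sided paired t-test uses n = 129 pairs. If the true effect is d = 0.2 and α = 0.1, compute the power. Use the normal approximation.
Power ≈ 0.73

Power calculation (paired t-test, normal approximation):
z_β = d · √n - z_{α/2}
z_β = 0.2 · √129 - 1.645
z_β = 0.2 · 11.358 - 1.645
z_β = 0.627

Power = Φ(z_β) = Φ(0.627) ≈ 0.735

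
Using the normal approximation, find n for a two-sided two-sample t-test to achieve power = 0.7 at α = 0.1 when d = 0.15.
n = 419 per group

Sample size formula (two-sample t-test, normal approximation):
n = 2 · ((z_{α/2} + z_β) / d)²

z_{α/2} = 1.645 (for α = 0.1, two-sided)
z_β = 0.524 (for power = 0.7)
d = 0.15

n = 2 · ((1.645 + 0.524) / 0.15)²
n = 2 · (14.460)²
n ≈ 418.18
Round up to the next whole number: n = 419 per group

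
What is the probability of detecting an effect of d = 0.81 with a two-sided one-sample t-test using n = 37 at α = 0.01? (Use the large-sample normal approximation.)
Power ≈ 0.99

Power calculation (one-sample t-test, normal approximation):
z_β = d · √n - z_{α/2}
z_β = 0.81 · √37 - 2.576
z_β = 0.81 · 6.083 - 2.576
z_β = 2.351

Power = Φ(z_β) = Φ(2.351) ≈ 0.991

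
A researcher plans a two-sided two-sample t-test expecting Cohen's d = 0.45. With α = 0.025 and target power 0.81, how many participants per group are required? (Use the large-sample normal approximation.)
n = 97 per group

Sample size formula (two-sample t-test, normal approximation):
n = 2 · ((z_{α/2} + z_β) / d)²

z_{α/2} = 2.241 (for α = 0.025, two-sided)
z_β = 0.878 (for power = 0.81)
d = 0.45

n = 2 · ((2.241 + 0.878) / 0.45)²
n = 2 · (6.931)²
n ≈ 96.08
Round up to the next whole number: n = 97 per group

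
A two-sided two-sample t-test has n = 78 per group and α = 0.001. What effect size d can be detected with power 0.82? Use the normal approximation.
d ≈ 0.67

Minimum detectable effect (two-sample t-test, normal approximation):
d = (z_{α/2} + z_β) / √(n/2)
d = (3.291 + 0.915) / √(78/2)
d = 4.206 / 6.245
d ≈ 0.67

By Cohen's convention (0.2 small / 0.5 medium / 0.8 large): medium effect.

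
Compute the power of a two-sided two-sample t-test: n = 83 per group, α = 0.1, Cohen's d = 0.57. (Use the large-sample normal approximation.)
Power ≈ 0.98

Power calculation (two-sample t-test, normal approximation):
z_β = d · √(n/2) - z_{α/2}
z_β = 0.57 · √(83/2) - 1.645
z_β = 0.57 · 6.442 - 1.645
z_β = 2.027

Power = Φ(z_β) = Φ(2.027) ≈ 0.979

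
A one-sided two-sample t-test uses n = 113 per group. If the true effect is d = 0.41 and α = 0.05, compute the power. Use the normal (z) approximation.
Power ≈ 0.92

Power calculation (two-sample t-test, normal approximation):
z_β = d · √(n/2) - z_α
z_β = 0.41 · √(113/2) - 1.645
z_β = 0.41 · 7.517 - 1.645
z_β = 1.437

Power = Φ(z_β) = Φ(1.437) ≈ 0.925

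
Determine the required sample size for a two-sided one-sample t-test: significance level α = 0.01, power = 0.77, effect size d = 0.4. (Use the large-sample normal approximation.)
n = 69

Sample size formula (one-sample t-test, normal approximation):
n = ((z_{α/2} + z_β) / d)²

z_{α/2} = 2.576 (for α = 0.01, two-sided)
z_β = 0.739 (for power = 0.77)
d = 0.4

n = ((2.576 + 0.739) / 0.4)²
n = (8.288)²
n ≈ 68.69
Round up to the next whole number: n = 69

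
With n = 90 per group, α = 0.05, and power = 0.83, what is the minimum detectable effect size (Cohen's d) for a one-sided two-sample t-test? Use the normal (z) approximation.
d ≈ 0.39

Minimum detectable effect (two-sample t-test, normal approximation):
d = (z_α + z_β) / √(n/2)
d = (1.645 + 0.954) / √(90/2)
d = 2.599 / 6.708
d ≈ 0.39

By Cohen's convention (0.2 small / 0.5 medium / 0.8 large): small effect.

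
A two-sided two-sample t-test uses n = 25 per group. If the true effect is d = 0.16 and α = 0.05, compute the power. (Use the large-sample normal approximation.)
Power ≈ 0.08

Power calculation (two-sample t-test, normal approximation):
z_β = d · √(n/2) - z_{α/2}
z_β = 0.16 · √(25/2) - 1.960
z_β = 0.16 · 3.536 - 1.960
z_β = -1.394

Power = Φ(z_β) = Φ(-1.394) ≈ 0.082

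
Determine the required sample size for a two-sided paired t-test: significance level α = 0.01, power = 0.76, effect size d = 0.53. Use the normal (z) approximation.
n = 39 pairs

Sample size formula (paired t-test, normal approximation):
n = ((z_{α/2} + z_β) / d)²

z_{α/2} = 2.576 (for α = 0.01, two-sided)
z_β = 0.706 (for power = 0.76)
d = 0.53

n = ((2.576 + 0.706) / 0.53)²
n = (6.192)²
n ≈ 38.34
Round up to the next whole number: n = 39 pairs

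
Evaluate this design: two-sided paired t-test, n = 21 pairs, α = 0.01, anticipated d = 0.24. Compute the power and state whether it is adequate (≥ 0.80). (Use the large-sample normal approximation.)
Power ≈ 0.07; the study is underpowered (power < 0.80)

Power calculation (paired t-test, normal approximation):
z_β = d · √n - z_{α/2}
z_β = 0.24 · √21 - 2.576
z_β = 0.24 · 4.583 - 2.576
z_β = -1.476

Power = Φ(z_β) = Φ(-1.476) ≈ 0.070

Effect size d = 0.24 is small by Cohen's convention (0.2/0.5/0.8).

Threshold: power ≥ 0.80 is conventionally adequate.
Power ≈ 0.07 → the study is underpowered (power < 0.80).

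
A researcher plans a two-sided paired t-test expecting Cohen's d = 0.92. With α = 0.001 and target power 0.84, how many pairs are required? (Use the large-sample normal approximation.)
n = 22 pairs

Sample size formula (paired t-test, normal approximation):
n = ((z_{α/2} + z_β) / d)²

z_{α/2} = 3.291 (for α = 0.001, two-sided)
z_β = 0.994 (for power = 0.84)
d = 0.92

n = ((3.291 + 0.994) / 0.92)²
n = (4.658)²
n ≈ 21.70
Round up to the next whole number: n = 22 pairs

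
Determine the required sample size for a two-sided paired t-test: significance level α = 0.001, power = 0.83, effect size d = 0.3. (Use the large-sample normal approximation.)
n = 201 pairs

Sample size formula (paired t-test, normal approximation):
n = ((z_{α/2} + z_β) / d)²

z_{α/2} = 3.291 (for α = 0.001, two-sided)
z_β = 0.954 (for power = 0.83)
d = 0.3

n = ((3.291 + 0.954) / 0.3)²
n = (14.150)²
n ≈ 200.22
Round up to the next whole number: n = 201 pairs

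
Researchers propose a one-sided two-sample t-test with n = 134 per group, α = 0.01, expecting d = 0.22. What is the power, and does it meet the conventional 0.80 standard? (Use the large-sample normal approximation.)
Power ≈ 0.30; the study is underpowered (power < 0.80)

Power calculation (two-sample t-test, normal approximation):
z_β = d · √(n/2) - z_α
z_β = 0.22 · √(134/2) - 2.326
z_β = 0.22 · 8.185 - 2.326
z_β = -0.526

Power = Φ(z_β) = Φ(-0.526) ≈ 0.300

Effect size d = 0.22 is small by Cohen's convention (0.2/0.5/0.8).

Threshold: power ≥ 0.80 is conventionally adequate.
Power ≈ 0.30 → the study is underpowered (power < 0.80).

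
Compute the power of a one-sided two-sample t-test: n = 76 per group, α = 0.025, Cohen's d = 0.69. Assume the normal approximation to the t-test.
Power ≈ 0.99

Power calculation (two-sample t-test, normal approximation):
z_β = d · √(n/2) - z_α
z_β = 0.69 · √(76/2) - 1.960
z_β = 0.69 · 6.164 - 1.960
z_β = 2.293

Power = Φ(z_β) = Φ(2.293) ≈ 0.989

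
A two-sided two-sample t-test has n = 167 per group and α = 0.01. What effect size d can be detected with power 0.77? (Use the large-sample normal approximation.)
d ≈ 0.36

Minimum detectable effect (two-sample t-test, normal approximation):
d = (z_{α/2} + z_β) / √(n/2)
d = (2.576 + 0.739) / √(167/2)
d = 3.315 / 9.138
d ≈ 0.36

By Cohen's convention (0.2 small / 0.5 medium / 0.8 large): small effect.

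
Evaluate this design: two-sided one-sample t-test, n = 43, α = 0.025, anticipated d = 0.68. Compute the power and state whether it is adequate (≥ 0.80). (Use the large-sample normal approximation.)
Power ≈ 0.99; the study is adequately powered (power ≥ 0.80)

Power calculation (one-sample t-test, normal approximation):
z_β = d · √n - z_{α/2}
z_β = 0.68 · √43 - 2.241
z_β = 0.68 · 6.557 - 2.241
z_β = 2.218

Power = Φ(z_β) = Φ(2.218) ≈ 0.987

Effect size d = 0.68 is medium by Cohen's convention (0.2/0.5/0.8).

Threshold: power ≥ 0.80 is conventionally adequate.
Power ≈ 0.99 → the study is adequately powered (power ≥ 0.80).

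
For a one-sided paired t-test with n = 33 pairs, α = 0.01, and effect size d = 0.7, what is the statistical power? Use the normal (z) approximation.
Power ≈ 0.95

Power calculation (paired t-test, normal approximation):
z_β = d · √n - z_α
z_β = 0.7 · √33 - 2.326
z_β = 0.7 · 5.745 - 2.326
z_β = 1.695

Power = Φ(z_β) = Φ(1.695) ≈ 0.955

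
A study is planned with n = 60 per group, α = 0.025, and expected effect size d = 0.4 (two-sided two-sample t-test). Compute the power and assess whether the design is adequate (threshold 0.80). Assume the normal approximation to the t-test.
Power ≈ 0.48; the study is underpowered (power < 0.80)

Power calculation (two-sample t-test, normal approximation):
z_β = d · √(n/2) - z_{α/2}
z_β = 0.4 · √(60/2) - 2.241
z_β = 0.4 · 5.477 - 2.241
z_β = -0.051

Power = Φ(z_β) = Φ(-0.051) ≈ 0.480

Effect size d = 0.4 is small by Cohen's convention (0.2/0.5/0.8).

Threshold: power ≥ 0.80 is conventionally adequate.
Power ≈ 0.48 → the study is underpowered (power < 0.80).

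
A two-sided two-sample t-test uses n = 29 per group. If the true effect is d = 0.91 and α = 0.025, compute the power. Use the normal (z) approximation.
Power ≈ 0.89

Power calculation (two-sample t-test, normal approximation):
z_β = d · √(n/2) - z_{α/2}
z_β = 0.91 · √(29/2) - 2.241
z_β = 0.91 · 3.808 - 2.241
z_β = 1.224

Power = Φ(z_β) = Φ(1.224) ≈ 0.889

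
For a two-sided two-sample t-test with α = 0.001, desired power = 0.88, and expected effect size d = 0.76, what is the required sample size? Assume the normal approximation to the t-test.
n = 70 per group

Sample size formula (two-sample t-test, normal approximation):
n = 2 · ((z_{α/2} + z_β) / d)²

z_{α/2} = 3.291 (for α = 0.001, two-sided)
z_β = 1.175 (for power = 0.88)
d = 0.76

n = 2 · ((3.291 + 1.175) / 0.76)²
n = 2 · (5.876)²
n ≈ 69.05
Round up to the next whole number: n = 70 per group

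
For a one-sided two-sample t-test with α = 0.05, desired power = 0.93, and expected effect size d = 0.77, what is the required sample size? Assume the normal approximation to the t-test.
n = 33 per group

Sample size formula (two-sample t-test, normal approximation):
n = 2 · ((z_α + z_β) / d)²

z_α = 1.645 (for α = 0.05, one-sided)
z_β = 1.476 (for power = 0.93)
d = 0.77

n = 2 · ((1.645 + 1.476) / 0.77)²
n = 2 · (4.053)²
n ≈ 32.85
Round up to the next whole number: n = 33 per group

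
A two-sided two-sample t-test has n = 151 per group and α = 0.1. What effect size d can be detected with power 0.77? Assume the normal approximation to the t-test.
d ≈ 0.27

Minimum detectable effect (two-sample t-test, normal approximation):
d = (z_{α/2} + z_β) / √(n/2)
d = (1.645 + 0.739) / √(151/2)
d = 2.384 / 8.689
d ≈ 0.27

By Cohen's convention (0.2 small / 0.5 medium / 0.8 large): small effect.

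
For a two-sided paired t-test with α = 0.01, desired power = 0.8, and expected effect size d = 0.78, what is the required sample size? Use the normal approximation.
n = 20 pairs

Sample size formula (paired t-test, normal approximation):
n = ((z_{α/2} + z_β) / d)²

z_{α/2} = 2.576 (for α = 0.01, two-sided)
z_β = 0.842 (for power = 0.8)
d = 0.78

n = ((2.576 + 0.842) / 0.78)²
n = (4.382)²
n ≈ 19.20
Round up to the next whole number: n = 20 pairs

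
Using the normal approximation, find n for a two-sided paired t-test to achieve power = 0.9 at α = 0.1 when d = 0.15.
n = 381 pairs

Sample size formula (paired t-test, normal approximation):
n = ((z_{α/2} + z_β) / d)²

z_{α/2} = 1.645 (for α = 0.1, two-sided)
z_β = 1.282 (for power = 0.9)
d = 0.15

n = ((1.645 + 1.282) / 0.15)²
n = (19.513)²
n ≈ 380.76
Round up to the next whole number: n = 381 pairs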